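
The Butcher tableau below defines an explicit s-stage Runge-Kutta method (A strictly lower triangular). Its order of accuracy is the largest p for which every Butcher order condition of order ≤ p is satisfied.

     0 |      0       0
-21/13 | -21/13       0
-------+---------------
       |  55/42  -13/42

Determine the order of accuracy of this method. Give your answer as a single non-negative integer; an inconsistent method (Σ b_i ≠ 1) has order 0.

b = (55/42, -13/42)
c = (0, -21/13)
Σ b_i: 55/42·1 + (-13/42)·1 = 1 ✓
b·c: (-13/42)·(-21/13) = 1/2 ✓; 2 stages ⇒ order 2.

2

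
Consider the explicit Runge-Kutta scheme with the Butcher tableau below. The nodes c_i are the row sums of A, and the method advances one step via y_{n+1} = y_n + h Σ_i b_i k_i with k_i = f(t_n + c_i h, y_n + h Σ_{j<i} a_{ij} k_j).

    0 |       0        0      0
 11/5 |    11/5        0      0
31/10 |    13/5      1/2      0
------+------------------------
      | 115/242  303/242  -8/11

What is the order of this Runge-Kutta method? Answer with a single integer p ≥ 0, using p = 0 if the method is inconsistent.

2

b = (115/242, 303/242, -8/11)
c = (0, 11/5, 31/10)
Ac = (0, 0, 11/10)
Σ b_i: 115/242·1 + 303/242·1 + (-8/11)·1 = 1 ✓
b·c: 303/242·11/5 + (-8/11)·31/10 = 1/2 ✓
b·c²: 303/242·121/25 + (-8/11)·961/100 = -511/550 ≠ 1/3 ⇒ order 2.
b·Ac: (-8/11)·11/10 = -4/5 ≠ 1/6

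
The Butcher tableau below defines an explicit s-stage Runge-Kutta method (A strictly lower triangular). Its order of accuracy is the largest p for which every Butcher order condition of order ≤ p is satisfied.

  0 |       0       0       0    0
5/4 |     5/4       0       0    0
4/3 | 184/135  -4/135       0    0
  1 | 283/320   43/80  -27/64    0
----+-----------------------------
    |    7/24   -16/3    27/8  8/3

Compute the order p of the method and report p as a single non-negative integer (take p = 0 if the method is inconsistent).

4

b = (7/24, -16/3, 27/8, 8/3)
c = (0, 5/4, 4/3, 1)
Ac = (0, 0, -1/27, 7/64)
Σ b_i: 7/24·1 + (-16/3)·1 + 27/8·1 + 8/3·1 = 1 ✓
b·c: (-16/3)·5/4 + 27/8·4/3 + 8/3·1 = 1/2 ✓
b·c²: (-16/3)·25/16 + 27/8·16/9 + 8/3·1 = 1/3 ✓
b·Ac: 27/8·(-1/27) + 8/3·7/64 = 1/6 ✓
b·c³: (-16/3)·125/64 + 27/8·64/27 + 8/3·1 = 1/4 ✓
b·(c∘Ac): 27/8·(-4/81) + 8/3·7/64 = 1/8 ✓
b·Ac²: 27/8·(-5/108) + 8/3·23/256 = 1/12 ✓
b·A²c: 8/3·1/64 = 1/24 ✓; 4 stages ⇒ order 4.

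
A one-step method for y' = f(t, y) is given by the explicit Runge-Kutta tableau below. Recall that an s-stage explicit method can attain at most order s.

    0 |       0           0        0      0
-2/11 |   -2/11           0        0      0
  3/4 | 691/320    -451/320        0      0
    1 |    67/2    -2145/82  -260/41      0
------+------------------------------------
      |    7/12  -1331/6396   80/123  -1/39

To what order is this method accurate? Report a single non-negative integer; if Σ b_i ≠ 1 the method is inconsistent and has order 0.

4

b = (7/12, -1331/6396, 80/123, -1/39)
c = (0, -2/11, 3/4, 1)
Ac = (0, 0, 41/160, 0)
Σ b_i: 7/12·1 + (-1331/6396)·1 + 80/123·1 + (-1/39)·1 = 1 ✓
b·c: (-1331/6396)·(-2/11) + 80/123·3/4 + (-1/39)·1 = 1/2 ✓
b·c²: (-1331/6396)·4/121 + 80/123·9/16 + (-1/39)·1 = 1/3 ✓
b·Ac: 80/123·41/160 = 1/6 ✓
b·c³: (-1331/6396)·(-8/1331) + 80/123·27/64 + (-1/39)·1 = 1/4 ✓
b·(c∘Ac): 80/123·123/640 = 1/8 ✓
b·Ac²: 80/123·(-41/880) + (-1/39)·(-195/44) = 1/12 ✓
b·A²c: (-1/39)·(-13/8) = 1/24 ✓; 4 stages ⇒ order 4.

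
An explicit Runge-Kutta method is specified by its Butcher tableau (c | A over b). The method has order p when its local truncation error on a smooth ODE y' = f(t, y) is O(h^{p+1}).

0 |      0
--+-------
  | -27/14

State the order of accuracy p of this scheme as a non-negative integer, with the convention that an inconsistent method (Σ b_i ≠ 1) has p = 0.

0

b = (-27/14)
c = (0)
Σ b_i: (-27/14)·1 = -27/14 ≠ 1 ⇒ order 0.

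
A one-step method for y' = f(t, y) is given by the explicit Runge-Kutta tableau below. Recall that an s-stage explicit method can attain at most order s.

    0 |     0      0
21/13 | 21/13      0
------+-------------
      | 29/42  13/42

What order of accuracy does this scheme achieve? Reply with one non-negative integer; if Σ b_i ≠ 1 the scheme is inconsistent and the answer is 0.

b = (29/42, 13/42)
c = (0, 21/13)
Σ b_i: 29/42·1 + 13/42·1 = 1 ✓
b·c: 13/42·21/13 = 1/2 ✓; 2 stages ⇒ order 2.

2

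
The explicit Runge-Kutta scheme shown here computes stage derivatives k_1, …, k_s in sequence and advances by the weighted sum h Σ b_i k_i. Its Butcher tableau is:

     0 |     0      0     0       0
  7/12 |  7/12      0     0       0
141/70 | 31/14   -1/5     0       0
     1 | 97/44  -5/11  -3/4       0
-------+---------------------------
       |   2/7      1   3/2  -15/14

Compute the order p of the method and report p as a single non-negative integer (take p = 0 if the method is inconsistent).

0

b = (2/7, 1, 3/2, -15/14)
c = (0, 7/12, 141/70, 1)
Ac = (0, 0, -7/60, -16409/9240)
Σ b_i: 2/7·1 + 1·1 + 3/2·1 + (-15/14)·1 = 12/7 ≠ 1 ⇒ order 0.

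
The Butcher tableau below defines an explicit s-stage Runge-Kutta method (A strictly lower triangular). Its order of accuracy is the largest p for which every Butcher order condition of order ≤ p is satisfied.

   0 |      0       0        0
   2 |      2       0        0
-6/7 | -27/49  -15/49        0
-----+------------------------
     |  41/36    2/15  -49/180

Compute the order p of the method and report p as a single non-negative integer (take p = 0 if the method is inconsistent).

3

b = (41/36, 2/15, -49/180)
c = (0, 2, -6/7)
Ac = (0, 0, -30/49)
Σ b_i: 41/36·1 + 2/15·1 + (-49/180)·1 = 1 ✓
b·c: 2/15·2 + (-49/180)·(-6/7) = 1/2 ✓
b·c²: 2/15·4 + (-49/180)·36/49 = 1/3 ✓
b·Ac: (-49/180)·(-30/49) = 1/6 ✓; 3 stages ⇒ order 3.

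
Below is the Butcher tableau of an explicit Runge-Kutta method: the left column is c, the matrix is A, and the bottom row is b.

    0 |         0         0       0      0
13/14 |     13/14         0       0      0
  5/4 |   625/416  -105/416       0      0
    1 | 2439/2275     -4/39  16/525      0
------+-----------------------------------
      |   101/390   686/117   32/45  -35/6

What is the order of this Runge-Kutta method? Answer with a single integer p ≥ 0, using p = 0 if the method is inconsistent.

b = (101/390, 686/117, 32/45, -35/6)
c = (0, 13/14, 5/4, 1)
Ac = (0, 0, -15/64, -2/35)
Σ b_i: 101/390·1 + 686/117·1 + 32/45·1 + (-35/6)·1 = 1 ✓
b·c: 686/117·13/14 + 32/45·5/4 + (-35/6)·1 = 1/2 ✓
b·c²: 686/117·169/196 + 32/45·25/16 + (-35/6)·1 = 1/3 ✓
b·Ac: 32/45·(-15/64) + (-35/6)·(-2/35) = 1/6 ✓
b·c³: 686/117·2197/2744 + 32/45·125/64 + (-35/6)·1 = 1/4 ✓
b·(c∘Ac): 32/45·(-75/256) + (-35/6)·(-2/35) = 1/8 ✓
b·Ac²: 32/45·(-195/896) + (-35/6)·(-2/49) = 1/12 ✓
b·A²c: (-35/6)·(-1/140) = 1/24 ✓; 4 stages ⇒ order 4.

4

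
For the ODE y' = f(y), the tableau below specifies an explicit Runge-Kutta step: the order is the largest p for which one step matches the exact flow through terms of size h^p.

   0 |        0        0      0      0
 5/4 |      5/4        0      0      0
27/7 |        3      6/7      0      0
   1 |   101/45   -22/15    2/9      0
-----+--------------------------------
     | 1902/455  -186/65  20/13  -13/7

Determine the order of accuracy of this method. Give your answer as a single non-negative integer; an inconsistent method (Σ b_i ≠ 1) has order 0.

2

b = (1902/455, -186/65, 20/13, -13/7)
c = (0, 5/4, 27/7, 1)
Ac = (0, 0, 15/14, -41/42)
Σ b_i: 1902/455·1 + (-186/65)·1 + 20/13·1 + (-13/7)·1 = 1 ✓
b·c: (-186/65)·5/4 + 20/13·27/7 + (-13/7)·1 = 1/2 ✓
b·c²: (-186/65)·25/16 + 20/13·729/49 + (-13/7)·1 = 84391/5096 ≠ 1/3 ⇒ order 2.
b·Ac: 20/13·15/14 + (-13/7)·(-41/42) = 13229/3822 ≠ 1/6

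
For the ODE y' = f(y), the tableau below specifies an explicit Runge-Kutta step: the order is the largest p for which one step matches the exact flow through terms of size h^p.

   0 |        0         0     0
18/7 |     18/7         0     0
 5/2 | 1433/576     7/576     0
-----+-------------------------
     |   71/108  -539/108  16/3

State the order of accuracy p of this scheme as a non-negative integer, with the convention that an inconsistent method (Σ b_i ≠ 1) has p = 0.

3

b = (71/108, -539/108, 16/3)
c = (0, 18/7, 5/2)
Ac = (0, 0, 1/32)
Σ b_i: 71/108·1 + (-539/108)·1 + 16/3·1 = 1 ✓
b·c: (-539/108)·18/7 + 16/3·5/2 = 1/2 ✓
b·c²: (-539/108)·324/49 + 16/3·25/4 = 1/3 ✓
b·Ac: 16/3·1/32 = 1/6 ✓; 3 stages ⇒ order 3.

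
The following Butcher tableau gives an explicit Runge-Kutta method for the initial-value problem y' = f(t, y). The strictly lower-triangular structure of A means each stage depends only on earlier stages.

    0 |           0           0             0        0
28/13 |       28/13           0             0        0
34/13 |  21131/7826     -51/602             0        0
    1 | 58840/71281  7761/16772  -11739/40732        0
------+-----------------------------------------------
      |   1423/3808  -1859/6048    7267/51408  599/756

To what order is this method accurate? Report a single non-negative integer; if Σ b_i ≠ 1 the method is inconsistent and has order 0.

b = (1423/3808, -1859/6048, 7267/51408, 599/756)
c = (0, 28/13, 34/13, 1)
Ac = (0, 0, -102/559, 291/1198)
Σ b_i: 1423/3808·1 + (-1859/6048)·1 + 7267/51408·1 + 599/756·1 = 1 ✓
b·c: (-1859/6048)·28/13 + 7267/51408·34/13 + 599/756·1 = 1/2 ✓
b·c²: (-1859/6048)·784/169 + 7267/51408·1156/169 + 599/756·1 = 1/3 ✓
b·Ac: 7267/51408·(-102/559) + 599/756·291/1198 = 1/6 ✓
b·c³: (-1859/6048)·21952/2197 + 7267/51408·39304/2197 + 599/756·1 = 1/4 ✓
b·(c∘Ac): 7267/51408·(-3468/7267) + 599/756·291/1198 = 1/8 ✓
b·Ac²: 7267/51408·(-2856/7267) + 599/756·105/599 = 1/12 ✓
b·A²c: 599/756·63/1198 = 1/24 ✓; 4 stages ⇒ order 4.

4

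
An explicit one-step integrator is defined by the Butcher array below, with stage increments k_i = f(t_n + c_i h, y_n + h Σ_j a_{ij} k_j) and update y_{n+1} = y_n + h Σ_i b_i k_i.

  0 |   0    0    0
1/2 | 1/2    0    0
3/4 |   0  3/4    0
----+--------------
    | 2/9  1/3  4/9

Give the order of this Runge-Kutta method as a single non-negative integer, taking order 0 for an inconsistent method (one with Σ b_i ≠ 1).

3

b = (2/9, 1/3, 4/9)
c = (0, 1/2, 3/4)
Ac = (0, 0, 3/8)
Σ b_i: 2/9·1 + 1/3·1 + 4/9·1 = 1 ✓
b·c: 1/3·1/2 + 4/9·3/4 = 1/2 ✓
b·c²: 1/3·1/4 + 4/9·9/16 = 1/3 ✓
b·Ac: 4/9·3/8 = 1/6 ✓; 3 stages ⇒ order 3.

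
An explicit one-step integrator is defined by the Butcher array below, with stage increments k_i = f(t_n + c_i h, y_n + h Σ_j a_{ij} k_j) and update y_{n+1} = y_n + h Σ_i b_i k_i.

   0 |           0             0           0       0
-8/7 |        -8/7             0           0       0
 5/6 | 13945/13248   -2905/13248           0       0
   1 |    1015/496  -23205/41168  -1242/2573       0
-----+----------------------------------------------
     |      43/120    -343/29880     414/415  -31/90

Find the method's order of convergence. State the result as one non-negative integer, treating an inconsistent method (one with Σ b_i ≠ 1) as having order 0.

4

b = (43/120, -343/29880, 414/415, -31/90)
c = (0, -8/7, 5/6, 1)
Ac = (0, 0, 415/1656, 15/62)
Σ b_i: 43/120·1 + (-343/29880)·1 + 414/415·1 + (-31/90)·1 = 1 ✓
b·c: (-343/29880)·(-8/7) + 414/415·5/6 + (-31/90)·1 = 1/2 ✓
b·c²: (-343/29880)·64/49 + 414/415·25/36 + (-31/90)·1 = 1/3 ✓
b·Ac: 414/415·415/1656 + (-31/90)·15/62 = 1/6 ✓
b·c³: (-343/29880)·(-512/343) + 414/415·125/216 + (-31/90)·1 = 1/4 ✓
b·(c∘Ac): 414/415·2075/9936 + (-31/90)·15/62 = 1/8 ✓
b·Ac²: 414/415·(-415/1449) + (-31/90)·(-15/14) = 1/12 ✓
b·A²c: (-31/90)·(-15/124) = 1/24 ✓; 4 stages ⇒ order 4.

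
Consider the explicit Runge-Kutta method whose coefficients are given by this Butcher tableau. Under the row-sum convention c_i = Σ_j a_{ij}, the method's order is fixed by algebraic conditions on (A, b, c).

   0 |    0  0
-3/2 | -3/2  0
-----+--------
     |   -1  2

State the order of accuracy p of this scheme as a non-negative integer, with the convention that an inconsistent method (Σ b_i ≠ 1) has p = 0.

b = (-1, 2)
c = (0, -3/2)
Σ b_i: (-1)·1 + 2·1 = 1 ✓
b·c: 2·(-3/2) = -3 ≠ 1/2 ⇒ order 1.

1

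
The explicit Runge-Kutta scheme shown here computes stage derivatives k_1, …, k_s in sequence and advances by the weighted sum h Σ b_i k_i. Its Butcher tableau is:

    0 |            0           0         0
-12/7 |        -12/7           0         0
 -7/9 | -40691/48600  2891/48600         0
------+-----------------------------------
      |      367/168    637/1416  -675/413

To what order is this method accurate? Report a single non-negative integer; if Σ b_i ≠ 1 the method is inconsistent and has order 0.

b = (367/168, 637/1416, -675/413)
c = (0, -12/7, -7/9)
Ac = (0, 0, -413/4050)
Σ b_i: 367/168·1 + 637/1416·1 + (-675/413)·1 = 1 ✓
b·c: 637/1416·(-12/7) + (-675/413)·(-7/9) = 1/2 ✓
b·c²: 637/1416·144/49 + (-675/413)·49/81 = 1/3 ✓
b·Ac: (-675/413)·(-413/4050) = 1/6 ✓; 3 stages ⇒ order 3.

3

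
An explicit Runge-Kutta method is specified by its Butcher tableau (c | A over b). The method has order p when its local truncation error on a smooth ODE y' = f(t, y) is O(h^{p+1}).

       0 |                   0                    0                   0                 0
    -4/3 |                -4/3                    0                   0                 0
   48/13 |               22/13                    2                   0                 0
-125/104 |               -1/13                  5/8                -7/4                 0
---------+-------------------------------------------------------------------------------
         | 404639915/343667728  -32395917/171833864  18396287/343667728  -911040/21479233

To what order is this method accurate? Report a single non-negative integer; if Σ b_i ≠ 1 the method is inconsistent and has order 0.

3

b = (404639915/343667728, -32395917/171833864, 18396287/343667728, -911040/21479233)
c = (0, -4/3, 48/13, -125/104)
Ac = (0, 0, -8/3, -569/78)
Σ b_i: 404639915/343667728·1 + (-32395917/171833864)·1 + 18396287/343667728·1 + (-911040/21479233)·1 = 1 ✓
b·c: (-32395917/171833864)·(-4/3) + 18396287/343667728·48/13 + (-911040/21479233)·(-125/104) = 1/2 ✓
b·c²: (-32395917/171833864)·16/9 + 18396287/343667728·2304/169 + (-911040/21479233)·15625/10816 = 1/3 ✓
b·Ac: 18396287/343667728·(-8/3) + (-911040/21479233)·(-569/78) = 1/6 ✓
b·c³: (-32395917/171833864)·(-64/27) + 18396287/343667728·110592/2197 + (-911040/21479233)·(-1953125/1124864) = 840289955035/261359307144 ≠ 1/4 ⇒ order 3.
b·(c∘Ac): 18396287/343667728·(-128/13) + (-911040/21479233)·71125/8112 = -251012796/279230029 ≠ 1/8
b·Ac²: 18396287/343667728·32/9 + (-911040/21479233)·(-34598/1521) = 2902931302/2513070261 ≠ 1/12
b·A²c: (-911040/21479233)·14/3 = -4251520/21479233 ≠ 1/24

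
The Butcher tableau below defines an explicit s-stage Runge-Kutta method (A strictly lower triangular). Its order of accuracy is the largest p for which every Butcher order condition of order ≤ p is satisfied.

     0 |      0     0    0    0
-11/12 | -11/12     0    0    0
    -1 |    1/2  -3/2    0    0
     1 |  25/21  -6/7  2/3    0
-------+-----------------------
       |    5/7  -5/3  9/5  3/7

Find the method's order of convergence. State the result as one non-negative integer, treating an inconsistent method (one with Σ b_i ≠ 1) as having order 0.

b = (5/7, -5/3, 9/5, 3/7)
c = (0, -11/12, -1, 1)
Ac = (0, 0, 11/8, 5/42)
Σ b_i: 5/7·1 + (-5/3)·1 + 9/5·1 + 3/7·1 = 134/105 ≠ 1 ⇒ order 0.

0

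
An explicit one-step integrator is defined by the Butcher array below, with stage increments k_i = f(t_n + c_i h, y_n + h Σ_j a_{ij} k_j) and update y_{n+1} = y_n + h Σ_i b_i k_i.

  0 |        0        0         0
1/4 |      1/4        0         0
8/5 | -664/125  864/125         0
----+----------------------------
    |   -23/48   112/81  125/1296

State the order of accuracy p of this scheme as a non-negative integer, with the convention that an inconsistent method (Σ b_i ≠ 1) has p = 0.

b = (-23/48, 112/81, 125/1296)
c = (0, 1/4, 8/5)
Ac = (0, 0, 216/125)
Σ b_i: (-23/48)·1 + 112/81·1 + 125/1296·1 = 1 ✓
b·c: 112/81·1/4 + 125/1296·8/5 = 1/2 ✓
b·c²: 112/81·1/16 + 125/1296·64/25 = 1/3 ✓
b·Ac: 125/1296·216/125 = 1/6 ✓; 3 stages ⇒ order 3.

3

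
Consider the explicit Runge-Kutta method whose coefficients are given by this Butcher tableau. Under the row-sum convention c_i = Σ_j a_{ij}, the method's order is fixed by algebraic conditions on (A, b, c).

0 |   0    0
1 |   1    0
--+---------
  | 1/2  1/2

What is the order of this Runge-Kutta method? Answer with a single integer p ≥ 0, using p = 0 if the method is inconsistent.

b = (1/2, 1/2)
c = (0, 1)
Σ b_i: 1/2·1 + 1/2·1 = 1 ✓
b·c: 1/2·1 = 1/2 ✓; 2 stages ⇒ order 2.

2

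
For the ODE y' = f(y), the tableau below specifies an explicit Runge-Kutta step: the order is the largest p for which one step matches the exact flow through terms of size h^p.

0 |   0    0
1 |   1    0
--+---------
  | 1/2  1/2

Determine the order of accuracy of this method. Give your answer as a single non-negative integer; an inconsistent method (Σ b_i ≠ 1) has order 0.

b = (1/2, 1/2)
c = (0, 1)
Σ b_i: 1/2·1 + 1/2·1 = 1 ✓
b·c: 1/2·1 = 1/2 ✓; 2 stages ⇒ order 2.

2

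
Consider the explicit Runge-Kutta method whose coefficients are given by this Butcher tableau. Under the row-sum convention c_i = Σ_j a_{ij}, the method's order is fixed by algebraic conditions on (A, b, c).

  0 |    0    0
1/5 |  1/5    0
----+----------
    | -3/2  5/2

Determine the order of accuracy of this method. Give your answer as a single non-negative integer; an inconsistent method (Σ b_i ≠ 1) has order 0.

2

b = (-3/2, 5/2)
c = (0, 1/5)
Σ b_i: (-3/2)·1 + 5/2·1 = 1 ✓
b·c: 5/2·1/5 = 1/2 ✓; 2 stages ⇒ order 2.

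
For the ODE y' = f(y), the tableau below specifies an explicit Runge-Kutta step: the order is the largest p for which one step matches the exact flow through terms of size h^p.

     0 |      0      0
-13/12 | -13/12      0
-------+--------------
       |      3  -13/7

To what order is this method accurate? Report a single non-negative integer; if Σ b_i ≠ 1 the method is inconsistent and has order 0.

b = (3, -13/7)
c = (0, -13/12)
Σ b_i: 3·1 + (-13/7)·1 = 8/7 ≠ 1 ⇒ order 0.

0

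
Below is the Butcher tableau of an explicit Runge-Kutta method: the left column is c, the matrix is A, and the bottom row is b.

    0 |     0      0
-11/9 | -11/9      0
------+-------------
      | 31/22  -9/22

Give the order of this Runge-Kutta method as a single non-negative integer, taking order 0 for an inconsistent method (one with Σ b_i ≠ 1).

b = (31/22, -9/22)
c = (0, -11/9)
Σ b_i: 31/22·1 + (-9/22)·1 = 1 ✓
b·c: (-9/22)·(-11/9) = 1/2 ✓; 2 stages ⇒ order 2.

2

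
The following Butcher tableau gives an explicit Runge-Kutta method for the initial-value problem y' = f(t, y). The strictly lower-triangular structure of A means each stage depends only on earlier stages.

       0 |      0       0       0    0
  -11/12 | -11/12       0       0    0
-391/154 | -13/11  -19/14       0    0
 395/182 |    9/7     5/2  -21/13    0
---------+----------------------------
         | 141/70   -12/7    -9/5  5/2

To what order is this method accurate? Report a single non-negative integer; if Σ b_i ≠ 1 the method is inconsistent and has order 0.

b = (141/70, -12/7, -9/5, 5/2)
c = (0, -11/12, -391/154, 395/182)
Ac = (0, 0, 209/168, 6211/3432)
Σ b_i: 141/70·1 + (-12/7)·1 + (-9/5)·1 + 5/2·1 = 1 ✓
b·c: (-12/7)·(-11/12) + (-9/5)·(-391/154) + 5/2·395/182 = 231579/20020 ≠ 1/2 ⇒ order 1.

1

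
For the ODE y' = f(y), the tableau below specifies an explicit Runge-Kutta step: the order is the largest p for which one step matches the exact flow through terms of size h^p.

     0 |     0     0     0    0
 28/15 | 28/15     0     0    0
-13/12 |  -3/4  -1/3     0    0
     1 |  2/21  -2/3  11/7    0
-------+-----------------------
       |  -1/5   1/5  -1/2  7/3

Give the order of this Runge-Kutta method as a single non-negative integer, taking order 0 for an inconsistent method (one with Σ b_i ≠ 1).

0

b = (-1/5, 1/5, -1/2, 7/3)
c = (0, 28/15, -13/12, 1)
Ac = (0, 0, -28/45, -3713/1260)
Σ b_i: (-1/5)·1 + 1/5·1 + (-1/2)·1 + 7/3·1 = 11/6 ≠ 1 ⇒ order 0.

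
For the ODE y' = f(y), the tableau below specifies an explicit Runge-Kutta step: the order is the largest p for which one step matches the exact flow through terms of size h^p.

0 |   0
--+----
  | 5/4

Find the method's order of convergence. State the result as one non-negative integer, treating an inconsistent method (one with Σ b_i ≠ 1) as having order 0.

0

b = (5/4)
c = (0)
Σ b_i: 5/4·1 = 5/4 ≠ 1 ⇒ order 0.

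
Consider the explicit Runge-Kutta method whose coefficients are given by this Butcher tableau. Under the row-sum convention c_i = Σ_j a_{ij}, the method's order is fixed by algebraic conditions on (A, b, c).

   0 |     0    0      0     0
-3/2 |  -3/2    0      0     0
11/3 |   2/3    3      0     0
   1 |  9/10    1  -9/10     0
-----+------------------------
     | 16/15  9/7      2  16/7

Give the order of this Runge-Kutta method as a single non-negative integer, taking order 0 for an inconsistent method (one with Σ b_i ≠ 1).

b = (16/15, 9/7, 2, 16/7)
c = (0, -3/2, 11/3, 1)
Ac = (0, 0, -9/2, -24/5)
Σ b_i: 16/15·1 + 9/7·1 + 2·1 + 16/7·1 = 697/105 ≠ 1 ⇒ order 0.

0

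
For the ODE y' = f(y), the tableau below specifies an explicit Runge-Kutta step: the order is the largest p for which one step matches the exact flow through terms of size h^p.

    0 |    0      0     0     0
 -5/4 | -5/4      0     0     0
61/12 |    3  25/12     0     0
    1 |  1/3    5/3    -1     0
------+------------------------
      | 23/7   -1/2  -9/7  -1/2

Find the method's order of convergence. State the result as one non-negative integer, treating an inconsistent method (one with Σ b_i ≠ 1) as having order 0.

b = (23/7, -1/2, -9/7, -1/2)
c = (0, -5/4, 61/12, 1)
Ac = (0, 0, -125/48, -43/6)
Σ b_i: 23/7·1 + (-1/2)·1 + (-9/7)·1 + (-1/2)·1 = 1 ✓
b·c: (-1/2)·(-5/4) + (-9/7)·61/12 + (-1/2)·1 = -359/56 ≠ 1/2 ⇒ order 1.

1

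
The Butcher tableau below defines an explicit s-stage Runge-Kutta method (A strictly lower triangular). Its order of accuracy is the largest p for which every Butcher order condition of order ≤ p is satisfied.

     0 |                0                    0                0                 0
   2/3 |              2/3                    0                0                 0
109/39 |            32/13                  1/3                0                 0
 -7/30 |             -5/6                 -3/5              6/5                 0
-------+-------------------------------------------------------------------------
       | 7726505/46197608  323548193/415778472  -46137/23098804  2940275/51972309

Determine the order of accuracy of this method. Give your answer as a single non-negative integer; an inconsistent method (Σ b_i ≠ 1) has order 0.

b = (7726505/46197608, 323548193/415778472, -46137/23098804, 2940275/51972309)
c = (0, 2/3, 109/39, -7/30)
Ac = (0, 0, 2/9, 192/65)
Σ b_i: 7726505/46197608·1 + 323548193/415778472·1 + (-46137/23098804)·1 + 2940275/51972309·1 = 1 ✓
b·c: 323548193/415778472·2/3 + (-46137/23098804)·109/39 + 2940275/51972309·(-7/30) = 1/2 ✓
b·c²: 323548193/415778472·4/9 + (-46137/23098804)·11881/1521 + 2940275/51972309·49/900 = 1/3 ✓
b·Ac: (-46137/23098804)·2/9 + 2940275/51972309·192/65 = 1/6 ✓
b·c³: 323548193/415778472·8/27 + (-46137/23098804)·1295029/59319 + 2940275/51972309·(-343/27000) = 387184531/2078892360 ≠ 1/4 ⇒ order 3.
b·(c∘Ac): (-46137/23098804)·218/351 + 2940275/51972309·(-224/325) = -464667/11549402 ≠ 1/8
b·Ac²: (-46137/23098804)·4/27 + 2940275/51972309·23086/2535 = 1043695429/2026920051 ≠ 1/12
b·A²c: 2940275/51972309·4/15 = 2352220/155916927 ≠ 1/24

3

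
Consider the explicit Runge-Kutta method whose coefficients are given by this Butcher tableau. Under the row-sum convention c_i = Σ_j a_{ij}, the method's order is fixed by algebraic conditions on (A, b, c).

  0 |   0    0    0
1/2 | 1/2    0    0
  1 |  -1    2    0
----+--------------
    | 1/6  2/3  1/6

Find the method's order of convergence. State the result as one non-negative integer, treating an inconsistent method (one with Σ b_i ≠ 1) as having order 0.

3

b = (1/6, 2/3, 1/6)
c = (0, 1/2, 1)
Ac = (0, 0, 1)
Σ b_i: 1/6·1 + 2/3·1 + 1/6·1 = 1 ✓
b·c: 2/3·1/2 + 1/6·1 = 1/2 ✓
b·c²: 2/3·1/4 + 1/6·1 = 1/3 ✓
b·Ac: 1/6·1 = 1/6 ✓; 3 stages ⇒ order 3.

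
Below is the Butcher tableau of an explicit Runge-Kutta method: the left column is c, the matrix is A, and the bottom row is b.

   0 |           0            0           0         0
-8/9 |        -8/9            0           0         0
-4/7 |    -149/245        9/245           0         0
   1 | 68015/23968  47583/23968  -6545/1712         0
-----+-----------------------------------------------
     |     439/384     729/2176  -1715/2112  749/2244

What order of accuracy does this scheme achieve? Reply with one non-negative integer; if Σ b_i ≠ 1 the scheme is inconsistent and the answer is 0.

4

b = (439/384, 729/2176, -1715/2112, 749/2244)
c = (0, -8/9, -4/7, 1)
Ac = (0, 0, -8/245, 629/1498)
Σ b_i: 439/384·1 + 729/2176·1 + (-1715/2112)·1 + 749/2244·1 = 1 ✓
b·c: 729/2176·(-8/9) + (-1715/2112)·(-4/7) + 749/2244·1 = 1/2 ✓
b·c²: 729/2176·64/81 + (-1715/2112)·16/49 + 749/2244·1 = 1/3 ✓
b·Ac: (-1715/2112)·(-8/245) + 749/2244·629/1498 = 1/6 ✓
b·c³: 729/2176·(-512/729) + (-1715/2112)·(-64/343) + 749/2244·1 = 1/4 ✓
b·(c∘Ac): (-1715/2112)·32/1715 + 749/2244·629/1498 = 1/8 ✓
b·Ac²: (-1715/2112)·64/2205 + 749/2244·2159/6741 = 1/12 ✓
b·A²c: 749/2244·187/1498 = 1/24 ✓; 4 stages ⇒ order 4.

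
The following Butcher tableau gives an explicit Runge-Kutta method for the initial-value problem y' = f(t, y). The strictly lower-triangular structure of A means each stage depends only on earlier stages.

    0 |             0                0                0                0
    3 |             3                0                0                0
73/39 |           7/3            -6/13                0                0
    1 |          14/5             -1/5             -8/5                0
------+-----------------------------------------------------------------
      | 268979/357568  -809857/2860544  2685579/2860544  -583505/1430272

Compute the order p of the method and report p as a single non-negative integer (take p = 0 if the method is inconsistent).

b = (268979/357568, -809857/2860544, 2685579/2860544, -583505/1430272)
c = (0, 3, 73/39, 1)
Ac = (0, 0, -18/13, -701/195)
Σ b_i: 268979/357568·1 + (-809857/2860544)·1 + 2685579/2860544·1 + (-583505/1430272)·1 = 1 ✓
b·c: (-809857/2860544)·3 + 2685579/2860544·73/39 + (-583505/1430272)·1 = 1/2 ✓
b·c²: (-809857/2860544)·9 + 2685579/2860544·5329/1521 + (-583505/1430272)·1 = 1/3 ✓
b·Ac: 2685579/2860544·(-18/13) + (-583505/1430272)·(-701/195) = 1/6 ✓
b·c³: (-809857/2860544)·27 + 2685579/2860544·389017/59319 + (-583505/1430272)·1 = -79281923/41835456 ≠ 1/4 ⇒ order 3.
b·(c∘Ac): 2685579/2860544·(-438/169) + (-583505/1430272)·(-701/195) = -2073755/2145408 ≠ 1/8
b·Ac²: 2685579/2860544·(-54/13) + (-583505/1430272)·(-56321/7605) = -4593815/5229432 ≠ 1/12
b·A²c: (-583505/1430272)·144/65 = -80793/89392 ≠ 1/24

3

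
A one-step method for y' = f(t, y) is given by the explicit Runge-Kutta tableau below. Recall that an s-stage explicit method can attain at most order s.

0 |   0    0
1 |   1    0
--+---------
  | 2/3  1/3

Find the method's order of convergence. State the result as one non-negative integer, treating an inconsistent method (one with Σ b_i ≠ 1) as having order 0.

b = (2/3, 1/3)
c = (0, 1)
Σ b_i: 2/3·1 + 1/3·1 = 1 ✓
b·c: 1/3·1 = 1/3 ≠ 1/2 ⇒ order 1.

1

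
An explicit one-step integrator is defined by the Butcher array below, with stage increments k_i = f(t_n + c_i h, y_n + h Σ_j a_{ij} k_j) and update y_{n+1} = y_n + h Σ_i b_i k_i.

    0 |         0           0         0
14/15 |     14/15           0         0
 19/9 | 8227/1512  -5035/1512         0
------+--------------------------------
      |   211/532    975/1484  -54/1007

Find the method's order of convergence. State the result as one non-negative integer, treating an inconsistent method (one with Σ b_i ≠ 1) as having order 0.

3

b = (211/532, 975/1484, -54/1007)
c = (0, 14/15, 19/9)
Ac = (0, 0, -1007/324)
Σ b_i: 211/532·1 + 975/1484·1 + (-54/1007)·1 = 1 ✓
b·c: 975/1484·14/15 + (-54/1007)·19/9 = 1/2 ✓
b·c²: 975/1484·196/225 + (-54/1007)·361/81 = 1/3 ✓
b·Ac: (-54/1007)·(-1007/324) = 1/6 ✓; 3 stages ⇒ order 3.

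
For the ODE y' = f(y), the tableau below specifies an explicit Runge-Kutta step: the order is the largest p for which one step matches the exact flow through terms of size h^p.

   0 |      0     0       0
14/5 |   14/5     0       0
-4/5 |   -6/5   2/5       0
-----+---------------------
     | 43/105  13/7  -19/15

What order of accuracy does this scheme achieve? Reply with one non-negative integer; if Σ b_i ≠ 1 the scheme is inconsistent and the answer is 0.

1

b = (43/105, 13/7, -19/15)
c = (0, 14/5, -4/5)
Ac = (0, 0, 28/25)
Σ b_i: 43/105·1 + 13/7·1 + (-19/15)·1 = 1 ✓
b·c: 13/7·14/5 + (-19/15)·(-4/5) = 466/75 ≠ 1/2 ⇒ order 1.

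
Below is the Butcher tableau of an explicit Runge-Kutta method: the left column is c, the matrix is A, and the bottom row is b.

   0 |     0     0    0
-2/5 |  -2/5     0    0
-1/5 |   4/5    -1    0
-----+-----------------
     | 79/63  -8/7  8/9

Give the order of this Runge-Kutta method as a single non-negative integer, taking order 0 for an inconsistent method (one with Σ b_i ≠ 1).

b = (79/63, -8/7, 8/9)
c = (0, -2/5, -1/5)
Ac = (0, 0, 2/5)
Σ b_i: 79/63·1 + (-8/7)·1 + 8/9·1 = 1 ✓
b·c: (-8/7)·(-2/5) + 8/9·(-1/5) = 88/315 ≠ 1/2 ⇒ order 1.

1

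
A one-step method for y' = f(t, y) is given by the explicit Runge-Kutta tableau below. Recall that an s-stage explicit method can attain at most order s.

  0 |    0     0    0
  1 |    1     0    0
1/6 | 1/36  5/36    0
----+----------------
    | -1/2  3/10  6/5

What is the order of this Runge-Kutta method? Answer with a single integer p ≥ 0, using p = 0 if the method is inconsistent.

3

b = (-1/2, 3/10, 6/5)
c = (0, 1, 1/6)
Ac = (0, 0, 5/36)
Σ b_i: (-1/2)·1 + 3/10·1 + 6/5·1 = 1 ✓
b·c: 3/10·1 + 6/5·1/6 = 1/2 ✓
b·c²: 3/10·1 + 6/5·1/36 = 1/3 ✓
b·Ac: 6/5·5/36 = 1/6 ✓; 3 stages ⇒ order 3.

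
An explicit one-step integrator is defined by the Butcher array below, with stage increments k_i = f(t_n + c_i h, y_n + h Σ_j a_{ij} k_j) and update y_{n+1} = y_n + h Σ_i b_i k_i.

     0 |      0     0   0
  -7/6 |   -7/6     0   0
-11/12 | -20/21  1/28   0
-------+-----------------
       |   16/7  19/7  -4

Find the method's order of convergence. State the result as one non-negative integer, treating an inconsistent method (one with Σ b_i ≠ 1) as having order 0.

3

b = (16/7, 19/7, -4)
c = (0, -7/6, -11/12)
Ac = (0, 0, -1/24)
Σ b_i: 16/7·1 + 19/7·1 + (-4)·1 = 1 ✓
b·c: 19/7·(-7/6) + (-4)·(-11/12) = 1/2 ✓
b·c²: 19/7·49/36 + (-4)·121/144 = 1/3 ✓
b·Ac: (-4)·(-1/24) = 1/6 ✓; 3 stages ⇒ order 3.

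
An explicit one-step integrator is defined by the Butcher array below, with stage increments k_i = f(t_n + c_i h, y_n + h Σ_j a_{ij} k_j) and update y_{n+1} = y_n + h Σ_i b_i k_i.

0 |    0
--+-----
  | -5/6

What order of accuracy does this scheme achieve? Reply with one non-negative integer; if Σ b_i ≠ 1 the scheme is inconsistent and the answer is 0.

0

b = (-5/6)
c = (0)
Σ b_i: (-5/6)·1 = -5/6 ≠ 1 ⇒ order 0.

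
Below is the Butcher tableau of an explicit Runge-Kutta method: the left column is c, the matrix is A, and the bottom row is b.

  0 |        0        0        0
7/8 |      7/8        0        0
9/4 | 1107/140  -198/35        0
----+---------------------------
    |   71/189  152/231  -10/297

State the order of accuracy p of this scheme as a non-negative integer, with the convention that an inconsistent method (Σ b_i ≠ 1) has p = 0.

3

b = (71/189, 152/231, -10/297)
c = (0, 7/8, 9/4)
Ac = (0, 0, -99/20)
Σ b_i: 71/189·1 + 152/231·1 + (-10/297)·1 = 1 ✓
b·c: 152/231·7/8 + (-10/297)·9/4 = 1/2 ✓
b·c²: 152/231·49/64 + (-10/297)·81/16 = 1/3 ✓
b·Ac: (-10/297)·(-99/20) = 1/6 ✓; 3 stages ⇒ order 3.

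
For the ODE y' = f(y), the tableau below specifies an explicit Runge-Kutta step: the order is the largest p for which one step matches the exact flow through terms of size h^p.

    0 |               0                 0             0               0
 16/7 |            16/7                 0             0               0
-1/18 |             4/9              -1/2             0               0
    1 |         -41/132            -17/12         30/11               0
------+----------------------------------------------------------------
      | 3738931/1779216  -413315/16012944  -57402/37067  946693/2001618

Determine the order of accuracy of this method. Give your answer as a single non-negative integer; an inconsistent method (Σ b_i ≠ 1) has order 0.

3

b = (3738931/1779216, -413315/16012944, -57402/37067, 946693/2001618)
c = (0, 16/7, -1/18, 1)
Ac = (0, 0, -8/7, -261/77)
Σ b_i: 3738931/1779216·1 + (-413315/16012944)·1 + (-57402/37067)·1 + 946693/2001618·1 = 1 ✓
b·c: (-413315/16012944)·16/7 + (-57402/37067)·(-1/18) + 946693/2001618·1 = 1/2 ✓
b·c²: (-413315/16012944)·256/49 + (-57402/37067)·1/324 + 946693/2001618·1 = 1/3 ✓
b·Ac: (-57402/37067)·(-8/7) + 946693/2001618·(-261/77) = 1/6 ✓
b·c³: (-413315/16012944)·4096/343 + (-57402/37067)·(-1/5832) + 946693/2001618·1 = 660529/4003236 ≠ 1/4 ⇒ order 3.
b·(c∘Ac): (-57402/37067)·4/63 + 946693/2001618·(-261/77) = -2648899/1556814 ≠ 1/8
b·Ac²: (-57402/37067)·(-128/49) + 946693/2001618·(-215179/29106) = 415175917/756611604 ≠ 1/12
b·A²c: 946693/2001618·(-240/77) = -3442520/2335221 ≠ 1/24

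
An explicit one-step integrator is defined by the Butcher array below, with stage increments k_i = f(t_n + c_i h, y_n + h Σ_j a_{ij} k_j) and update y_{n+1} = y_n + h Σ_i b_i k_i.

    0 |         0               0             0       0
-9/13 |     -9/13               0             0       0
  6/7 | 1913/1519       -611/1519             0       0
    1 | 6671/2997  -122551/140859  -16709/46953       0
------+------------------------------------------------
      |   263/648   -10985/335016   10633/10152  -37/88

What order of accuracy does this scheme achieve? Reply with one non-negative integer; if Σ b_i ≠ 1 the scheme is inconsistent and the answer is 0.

b = (263/648, -10985/335016, 10633/10152, -37/88)
c = (0, -9/13, 6/7, 1)
Ac = (0, 0, 423/1519, 11/37)
Σ b_i: 263/648·1 + (-10985/335016)·1 + 10633/10152·1 + (-37/88)·1 = 1 ✓
b·c: (-10985/335016)·(-9/13) + 10633/10152·6/7 + (-37/88)·1 = 1/2 ✓
b·c²: (-10985/335016)·81/169 + 10633/10152·36/49 + (-37/88)·1 = 1/3 ✓
b·Ac: 10633/10152·423/1519 + (-37/88)·11/37 = 1/6 ✓
b·c³: (-10985/335016)·(-729/2197) + 10633/10152·216/343 + (-37/88)·1 = 1/4 ✓
b·(c∘Ac): 10633/10152·2538/10633 + (-37/88)·11/37 = 1/8 ✓
b·Ac²: 10633/10152·(-3807/19747) + (-37/88)·(-979/1443) = 1/12 ✓
b·A²c: (-37/88)·(-11/111) = 1/24 ✓; 4 stages ⇒ order 4.

4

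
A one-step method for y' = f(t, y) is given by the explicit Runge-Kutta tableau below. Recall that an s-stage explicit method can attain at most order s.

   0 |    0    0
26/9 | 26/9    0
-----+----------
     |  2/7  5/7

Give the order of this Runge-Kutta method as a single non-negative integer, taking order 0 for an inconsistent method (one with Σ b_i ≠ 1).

b = (2/7, 5/7)
c = (0, 26/9)
Σ b_i: 2/7·1 + 5/7·1 = 1 ✓
b·c: 5/7·26/9 = 130/63 ≠ 1/2 ⇒ order 1.

1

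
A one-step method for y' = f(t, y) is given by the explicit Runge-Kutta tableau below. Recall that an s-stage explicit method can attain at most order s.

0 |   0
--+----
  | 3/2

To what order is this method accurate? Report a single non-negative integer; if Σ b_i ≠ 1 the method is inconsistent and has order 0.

b = (3/2)
c = (0)
Σ b_i: 3/2·1 = 3/2 ≠ 1 ⇒ order 0.

0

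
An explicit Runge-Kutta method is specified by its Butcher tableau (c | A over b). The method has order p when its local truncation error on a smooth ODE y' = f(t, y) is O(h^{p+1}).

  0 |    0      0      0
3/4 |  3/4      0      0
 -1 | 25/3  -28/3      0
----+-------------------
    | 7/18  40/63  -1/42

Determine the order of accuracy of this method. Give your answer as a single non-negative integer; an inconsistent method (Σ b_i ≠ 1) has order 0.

b = (7/18, 40/63, -1/42)
c = (0, 3/4, -1)
Ac = (0, 0, -7)
Σ b_i: 7/18·1 + 40/63·1 + (-1/42)·1 = 1 ✓
b·c: 40/63·3/4 + (-1/42)·(-1) = 1/2 ✓
b·c²: 40/63·9/16 + (-1/42)·1 = 1/3 ✓
b·Ac: (-1/42)·(-7) = 1/6 ✓; 3 stages ⇒ order 3.

3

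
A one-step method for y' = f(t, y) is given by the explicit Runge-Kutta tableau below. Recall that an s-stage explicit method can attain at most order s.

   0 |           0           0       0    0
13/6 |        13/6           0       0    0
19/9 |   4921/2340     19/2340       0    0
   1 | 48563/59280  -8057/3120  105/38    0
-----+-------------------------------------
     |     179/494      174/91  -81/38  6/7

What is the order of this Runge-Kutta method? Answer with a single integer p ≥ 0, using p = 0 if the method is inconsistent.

4

b = (179/494, 174/91, -81/38, 6/7)
c = (0, 13/6, 19/9, 1)
Ac = (0, 0, 19/1080, 343/1440)
Σ b_i: 179/494·1 + 174/91·1 + (-81/38)·1 + 6/7·1 = 1 ✓
b·c: 174/91·13/6 + (-81/38)·19/9 + 6/7·1 = 1/2 ✓
b·c²: 174/91·169/36 + (-81/38)·361/81 + 6/7·1 = 1/3 ✓
b·Ac: (-81/38)·19/1080 + 6/7·343/1440 = 1/6 ✓
b·c³: 174/91·2197/216 + (-81/38)·6859/729 + 6/7·1 = 1/4 ✓
b·(c∘Ac): (-81/38)·361/9720 + 6/7·343/1440 = 1/8 ✓
b·Ac²: (-81/38)·247/6480 + 6/7·553/2880 = 1/12 ✓
b·A²c: 6/7·7/144 = 1/24 ✓; 4 stages ⇒ order 4.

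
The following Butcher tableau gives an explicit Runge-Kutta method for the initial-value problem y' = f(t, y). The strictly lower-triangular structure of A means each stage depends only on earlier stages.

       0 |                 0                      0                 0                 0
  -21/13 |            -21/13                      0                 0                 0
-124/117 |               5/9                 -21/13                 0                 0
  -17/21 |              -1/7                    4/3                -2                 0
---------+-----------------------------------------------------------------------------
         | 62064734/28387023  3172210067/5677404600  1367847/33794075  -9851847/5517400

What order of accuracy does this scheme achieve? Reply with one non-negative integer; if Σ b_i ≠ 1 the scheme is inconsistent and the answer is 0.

b = (62064734/28387023, 3172210067/5677404600, 1367847/33794075, -9851847/5517400)
c = (0, -21/13, -124/117, -17/21)
Ac = (0, 0, 441/169, -4/117)
Σ b_i: 62064734/28387023·1 + 3172210067/5677404600·1 + 1367847/33794075·1 + (-9851847/5517400)·1 = 1 ✓
b·c: 3172210067/5677404600·(-21/13) + 1367847/33794075·(-124/117) + (-9851847/5517400)·(-17/21) = 1/2 ✓
b·c²: 3172210067/5677404600·441/169 + 1367847/33794075·15376/13689 + (-9851847/5517400)·289/441 = 1/3 ✓
b·Ac: 1367847/33794075·441/169 + (-9851847/5517400)·(-4/117) = 1/6 ✓
b·c³: 3172210067/5677404600·(-9261/2197) + 1367847/33794075·(-1906624/1601613) + (-9851847/5517400)·(-4913/9261) = -3224264153/2214187794 ≠ 1/4 ⇒ order 3.
b·(c∘Ac): 1367847/33794075·(-6076/2197) + (-9851847/5517400)·68/2457 = -473938877/2937187890 ≠ 1/8
b·Ac²: 1367847/33794075·(-9261/2197) + (-9851847/5517400)·16876/13689 = -229674553/96830370 ≠ 1/12
b·A²c: (-9851847/5517400)·(-882/169) = 88666623/9514700 ≠ 1/24

3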